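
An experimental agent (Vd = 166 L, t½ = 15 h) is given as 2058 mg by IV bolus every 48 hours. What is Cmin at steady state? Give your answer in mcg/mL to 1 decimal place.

1.5 mcg/mL

k = ln2/t½ = ln2/15 ≈ 0.046210 h⁻¹; fraction remaining f = e^(−kτ) = e^(−0.046210×48) ≈ 0.1088.
At steady state, accumulation factor R = 1/(1 − e^(−kτ)) ≈ 1.1221.
Each bolus raises the concentration by D/Vd = 2058/166 ≈ 12.398 mcg/mL.
Steady-state peak Cmax,ss = C₀·R ≈ 12.398 × 1.1221 ≈ 13.912 mcg/mL.
Steady-state trough Cmin,ss = Cmax,ss·f ≈ 13.912 × 0.1088 ≈ 1.514 mcg/mL.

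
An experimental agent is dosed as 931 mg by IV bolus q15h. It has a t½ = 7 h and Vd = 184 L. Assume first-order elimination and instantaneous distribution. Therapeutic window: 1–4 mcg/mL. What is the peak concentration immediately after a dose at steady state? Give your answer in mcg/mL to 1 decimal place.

6.5 mcg/mL

Over one 15-h interval, 15/7 ≈ 2.1429 half-lives elapse, leaving f ≈ 0.2264 of each dose.
At steady state, accumulation factor R = 1/(1 − e^(−kτ)) ≈ 1.2927.
Single-dose peak C₀ = D/Vd = 931/184 ≈ 5.060 mcg/mL.
Steady-state peak Cmax,ss = C₀·R ≈ 5.060 × 1.2927 ≈ 6.541 mcg/mL.
Peak 6.5 mcg/mL vs MTC 4 mcg/mL: exceeds toxic threshold.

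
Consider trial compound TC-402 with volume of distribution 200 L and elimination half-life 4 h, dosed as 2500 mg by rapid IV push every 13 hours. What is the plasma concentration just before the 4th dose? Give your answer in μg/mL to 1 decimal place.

f = (1/2)^(τ/t½) = (1/2)^(13/4) ≈ 0.1051.
C₀ = D/Vd = 2500/200 ≈ 12.500 μg/mL.
Before the 4th dose, 3 doses have been given. Superposition: Cmin = C₀·(f + f² + … + f^3).
≈ 12.500 × (0.1051 + 0.0110 + 0.0012) ≈ 12.500 × 0.1173 ≈ 1.466 μg/mL.

1.5 μg/mL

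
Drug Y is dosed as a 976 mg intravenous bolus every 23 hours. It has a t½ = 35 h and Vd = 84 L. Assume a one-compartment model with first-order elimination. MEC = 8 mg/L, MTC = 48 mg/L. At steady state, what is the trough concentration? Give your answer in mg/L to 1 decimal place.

k = ln2/t½ = ln2/35 ≈ 0.019804 h⁻¹; fraction remaining f = e^(−kτ) = e^(−0.019804×23) ≈ 0.6341.
Single-dose peak C₀ = D/Vd = 976/84 ≈ 11.619 mg/L.
Steady-state trough Cmin,ss = C₀·f/(1−f) ≈ 11.619 × 0.6341/0.3659 ≈ 20.136 mg/L.
Trough 20.1 mg/L vs MEC 8 mg/L: adequate.

20.1 mg/L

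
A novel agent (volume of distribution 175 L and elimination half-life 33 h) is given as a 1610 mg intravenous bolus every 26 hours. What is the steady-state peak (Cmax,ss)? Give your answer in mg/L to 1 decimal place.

21.9 mg/L

τ/t½ = 26/33 ≈ 0.78788, so fraction remaining f = (1/2)^(26/33) ≈ 0.5792.
At steady state, accumulation factor R = 1/(1 − e^(−kτ)) ≈ 2.3764.
Each bolus raises the concentration by D/Vd = 1610/175 ≈ 9.200 mg/L.
Steady-state peak Cmax,ss = C₀·R ≈ 9.200 × 2.3764 ≈ 21.863 mg/L.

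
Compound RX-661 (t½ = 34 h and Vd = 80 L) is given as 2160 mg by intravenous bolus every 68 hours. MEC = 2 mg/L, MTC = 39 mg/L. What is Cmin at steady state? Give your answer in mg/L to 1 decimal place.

τ = 68 h = 2 half-lives, so f = (1/2)^2 = 0.25.
At steady state, R = 1/(1 − 0.25) = 4/3.
Single-dose peak C₀ = D/Vd = 2160/80 = 27 mg/L.
Steady-state peak Cmax,ss = C₀·R = 27 × 4/3 ≈ 36.000 mg/L.
Steady-state trough Cmin,ss = Cmax,ss·f ≈ 36.000 × 0.25 ≈ 9.000 mg/L.
Trough 9.0 mg/L vs MEC 2 mg/L: adequate.

9.0 mg/L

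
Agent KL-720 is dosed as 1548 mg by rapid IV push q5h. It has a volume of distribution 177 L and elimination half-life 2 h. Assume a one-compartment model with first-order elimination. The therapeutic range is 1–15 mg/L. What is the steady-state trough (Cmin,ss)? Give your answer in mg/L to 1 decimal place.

1.9 mg/L

τ/t½ = 5/2 ≈ 2.5, so fraction remaining f = (1/2)^(5/2) ≈ 0.1768.
Each bolus raises the concentration by D/Vd = 1548/177 ≈ 8.746 mg/L.
Steady-state trough Cmin,ss = C₀·f/(1−f) ≈ 8.746 × 0.1768/0.8232 ≈ 1.878 mg/L.
Trough 1.9 mg/L vs MEC 1 mg/L: adequate.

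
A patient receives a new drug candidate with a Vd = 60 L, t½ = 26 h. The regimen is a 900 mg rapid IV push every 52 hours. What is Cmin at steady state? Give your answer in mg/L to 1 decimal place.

5.0 mg/L

The dosing interval is 2 half-lives, so f = 2^(−2) = 0.25.
At steady state, R = 1/(1 − 0.25) = 4/3.
Single-dose peak C₀ = D/Vd = 900/60 = 15 mg/L.
Steady-state peak Cmax,ss = C₀·R = 15 × 4/3 ≈ 20.000 mg/L.
Steady-state trough Cmin,ss = Cmax,ss·f ≈ 20.000 × 0.25 ≈ 5.000 mg/L.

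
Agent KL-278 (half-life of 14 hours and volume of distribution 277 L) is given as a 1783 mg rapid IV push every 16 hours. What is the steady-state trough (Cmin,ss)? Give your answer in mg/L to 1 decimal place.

k = ln2/t½ = ln2/14 ≈ 0.049511 h⁻¹; fraction remaining f = e^(−kτ) = e^(−0.049511×16) ≈ 0.4529.
At steady state, accumulation factor R = 1/(1 − e^(−kτ)) ≈ 1.8278.
Single-dose peak C₀ = D/Vd = 1783/277 ≈ 6.437 mg/L.
Cmax,ss = C₀/(1 − f) ≈ 6.437/0.5471 ≈ 11.766 mg/L.
One interval later, Cmin,ss = Cmax,ss·e^(−kτ) ≈ 11.766 × 0.4529 ≈ 5.329 mg/L.

5.3 mg/L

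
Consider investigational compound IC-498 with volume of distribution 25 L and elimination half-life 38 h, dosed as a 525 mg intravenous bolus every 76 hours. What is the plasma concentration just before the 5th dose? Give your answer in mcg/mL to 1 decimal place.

7.0 mcg/mL

f = (1/2)^(τ/t½) = (1/2)^(76/38) ≈ 0.2500.
C₀ = D/Vd = 525/25 ≈ 21.000 mcg/mL.
Before the 5th dose, 4 doses have been given. Superposition: Cmin = C₀·(f + f² + … + f^4).
≈ 21.000 × (0.2500 + 0.0625 + 0.0156 + 0.0039) ≈ 21.000 × 0.3320 ≈ 6.972 mcg/mL.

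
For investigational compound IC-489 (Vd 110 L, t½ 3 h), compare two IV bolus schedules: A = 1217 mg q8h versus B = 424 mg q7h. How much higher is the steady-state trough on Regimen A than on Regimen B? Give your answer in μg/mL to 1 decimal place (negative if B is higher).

1.1 μg/mL

Regimen A: f = (1/2)^(8/3) ≈ 0.1575; Cmin,ss = (1217/110)·f/(1−f) ≈ 2.068 μg/mL.
Regimen B: f = (1/2)^(7/3) ≈ 0.1984; Cmin,ss = (424/110)·f/(1−f) ≈ 0.954 μg/mL.
Difference ≈ 2.068 − 0.954 ≈ 1.114 μg/mL.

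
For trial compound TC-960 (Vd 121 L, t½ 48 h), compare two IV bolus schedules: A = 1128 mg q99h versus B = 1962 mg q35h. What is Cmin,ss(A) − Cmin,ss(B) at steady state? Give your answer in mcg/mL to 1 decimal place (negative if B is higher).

Regimen A: f = (1/2)^(99/48) ≈ 0.2394; Cmin,ss = (1128/121)·f/(1−f) ≈ 2.934 mcg/mL.
Regimen B: f = (1/2)^(35/48) ≈ 0.6033; Cmin,ss = (1962/121)·f/(1−f) ≈ 24.660 mcg/mL.
Difference ≈ 2.934 − 24.660 ≈ -21.726 mcg/mL.

-21.7 mcg/mL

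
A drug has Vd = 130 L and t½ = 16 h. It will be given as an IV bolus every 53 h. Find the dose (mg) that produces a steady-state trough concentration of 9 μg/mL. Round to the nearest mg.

τ/t½ = 53/16 ≈ 3.3125, so f = (1/2)^(53/16) ≈ 0.100656.
Cmin,ss = (D/Vd)·f/(1−f), so D = Cmin,ss·Vd·(1−f)/f.
D = 9 × 130 × (1−f)/f ≈ 9 × 130 × 8.93483 ≈ 10453.75 mg.

10454 mg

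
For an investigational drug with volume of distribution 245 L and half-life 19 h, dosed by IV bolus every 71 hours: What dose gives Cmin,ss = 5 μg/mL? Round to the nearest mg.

15107 mg

τ/t½ = 71/19 ≈ 3.7368, so f = (1/2)^(71/19) ≈ 0.075006.
Cmin,ss = (D/Vd)·f/(1−f), so D = Cmin,ss·Vd·(1−f)/f.
D = 5 × 245 × (1−f)/f ≈ 5 × 245 × 12.33227 ≈ 15107.03 mg.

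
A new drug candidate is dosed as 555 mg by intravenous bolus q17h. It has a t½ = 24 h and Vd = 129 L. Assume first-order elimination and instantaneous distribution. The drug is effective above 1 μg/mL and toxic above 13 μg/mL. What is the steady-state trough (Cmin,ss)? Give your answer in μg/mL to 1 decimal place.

k = ln2/t½ = ln2/24 ≈ 0.028881 h⁻¹; fraction remaining f = e^(−kτ) = e^(−0.028881×17) ≈ 0.6120.
At steady state, accumulation factor R = 1/(1 − e^(−kτ)) ≈ 2.5773.
Each bolus raises the concentration by D/Vd = 555/129 ≈ 4.302 μg/mL.
Steady-state peak Cmax,ss = C₀·R ≈ 4.302 × 2.5773 ≈ 11.088 μg/mL.
Steady-state trough Cmin,ss = Cmax,ss·f ≈ 11.088 × 0.6120 ≈ 6.786 μg/mL.
Trough 6.8 μg/mL vs MEC 1 μg/mL: adequate.

6.8 μg/mL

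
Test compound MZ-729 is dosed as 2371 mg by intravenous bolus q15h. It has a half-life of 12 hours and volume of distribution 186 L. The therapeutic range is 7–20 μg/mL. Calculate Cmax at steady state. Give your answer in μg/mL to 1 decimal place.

22.0 μg/mL

τ/t½ = 15/12 ≈ 1.25, so fraction remaining f = (1/2)^(15/12) ≈ 0.4204.
Accumulation ratio R = 1/(1 − f) ≈ 1/0.5796 ≈ 1.7253.
Single-dose peak C₀ = D/Vd = 2371/186 ≈ 12.747 μg/mL.
Cmax,ss = C₀/(1 − f) ≈ 12.747/0.5796 ≈ 21.993 μg/mL.
Peak 22.0 μg/mL vs MTC 20 μg/mL: exceeds toxic threshold.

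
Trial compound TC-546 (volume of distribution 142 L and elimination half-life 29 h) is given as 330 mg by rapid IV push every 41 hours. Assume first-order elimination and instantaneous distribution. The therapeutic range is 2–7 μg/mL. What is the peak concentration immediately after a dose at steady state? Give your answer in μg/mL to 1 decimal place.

Over one 41-h interval, 41/29 ≈ 1.4138 half-lives elapse, leaving f ≈ 0.3753 of each dose.
Accumulation ratio R = 1/(1 − f) ≈ 1/0.6247 ≈ 1.6008.
Single-dose peak C₀ = D/Vd = 330/142 ≈ 2.324 μg/mL.
Cmax,ss = C₀/(1 − f) ≈ 2.324/0.6247 ≈ 3.720 μg/mL.
Peak 3.7 μg/mL vs MTC 7 μg/mL: below toxic threshold.

3.7 μg/mL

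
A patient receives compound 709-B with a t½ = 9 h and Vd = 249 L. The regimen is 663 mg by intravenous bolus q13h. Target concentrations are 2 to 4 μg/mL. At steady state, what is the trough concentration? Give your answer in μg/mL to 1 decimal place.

1.5 μg/mL

τ/t½ = 13/9 ≈ 1.4444, so fraction remaining f = (1/2)^(13/9) ≈ 0.3674.
Accumulation ratio R = 1/(1 − f) ≈ 1/0.6326 ≈ 1.5808.
Single-dose peak C₀ = D/Vd = 663/249 ≈ 2.663 μg/mL.
Steady-state peak Cmax,ss = C₀·R ≈ 2.663 × 1.5808 ≈ 4.210 μg/mL.
One interval later, Cmin,ss = Cmax,ss·e^(−kτ) ≈ 4.210 × 0.3674 ≈ 1.547 μg/mL.
Trough 1.5 μg/mL vs MEC 2 μg/mL: subtherapeutic.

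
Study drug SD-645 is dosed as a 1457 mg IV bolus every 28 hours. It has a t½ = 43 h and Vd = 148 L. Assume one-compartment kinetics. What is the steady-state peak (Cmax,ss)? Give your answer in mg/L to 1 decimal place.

27.1 mg/L

Over one 28-h interval, 28/43 ≈ 0.65116 half-lives elapse, leaving f ≈ 0.6368 of each dose.
Accumulation ratio R = 1/(1 − f) ≈ 1/0.3632 ≈ 2.7533.
Single-dose peak C₀ = D/Vd = 1457/148 ≈ 9.845 mg/L.
Steady-state peak Cmax,ss = C₀·R ≈ 9.845 × 2.7533 ≈ 27.106 mg/L.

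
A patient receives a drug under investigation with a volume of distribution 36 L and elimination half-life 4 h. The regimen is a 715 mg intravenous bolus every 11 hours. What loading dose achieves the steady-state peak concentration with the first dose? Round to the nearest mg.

840 mg

f = (1/2)^(11/4) ≈ 0.148651; accumulation ratio R = 1/(1−f) ≈ 1.17461.
Loading dose to hit Cmax,ss on first dose: D_load = D_maint·R ≈ 715 × 1.17461 ≈ 839.85 mg.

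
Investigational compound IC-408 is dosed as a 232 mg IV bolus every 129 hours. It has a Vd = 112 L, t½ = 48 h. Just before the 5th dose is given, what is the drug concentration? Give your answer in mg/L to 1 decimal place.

f = (1/2)^(τ/t½) = (1/2)^(129/48) ≈ 0.1552.
C₀ = D/Vd = 232/112 ≈ 2.071 mg/L.
Before the 5th dose, 4 doses have been given. Superposition: Cmin = C₀·(f + f² + … + f^4).
≈ 2.071 × (0.1552 + 0.0241 + 0.0037 + 0.0006) ≈ 2.071 × 0.1836 ≈ 0.380 mg/L.

0.4 mg/L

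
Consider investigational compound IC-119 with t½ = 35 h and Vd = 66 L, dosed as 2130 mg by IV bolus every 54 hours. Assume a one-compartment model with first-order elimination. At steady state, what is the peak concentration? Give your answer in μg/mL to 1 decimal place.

k = ln2/t½ = ln2/35 ≈ 0.019804 h⁻¹; fraction remaining f = e^(−kτ) = e^(−0.019804×54) ≈ 0.3432.
At steady state, accumulation factor R = 1/(1 − e^(−kτ)) ≈ 1.5225.
Single-dose peak C₀ = D/Vd = 2130/66 ≈ 32.273 μg/mL.
Cmax,ss = C₀/(1 − f) ≈ 32.273/0.6568 ≈ 49.137 μg/mL.

49.1 μg/mL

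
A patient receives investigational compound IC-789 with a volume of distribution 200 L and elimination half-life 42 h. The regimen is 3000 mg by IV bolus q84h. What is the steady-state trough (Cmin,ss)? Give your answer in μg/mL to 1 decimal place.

The dosing interval is 2 half-lives, so f = 2^(−2) = 0.25.
Accumulation ratio R = 1/(1 − f) = 1/0.75 = 4/3.
Single-dose peak C₀ = D/Vd = 3000/200 = 15 μg/mL.
Steady-state peak Cmax,ss = C₀·R = 15 × 4/3 ≈ 20.000 μg/mL.
Steady-state trough Cmin,ss = Cmax,ss·f ≈ 20.000 × 0.25 ≈ 5.000 μg/mL.

5.0 μg/mL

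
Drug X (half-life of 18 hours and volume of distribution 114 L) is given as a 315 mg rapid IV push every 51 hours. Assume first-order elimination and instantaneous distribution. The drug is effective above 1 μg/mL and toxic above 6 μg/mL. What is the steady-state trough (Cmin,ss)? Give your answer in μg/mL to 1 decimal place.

0.5 μg/mL

k = ln2/t½ = ln2/18 ≈ 0.038508 h⁻¹; fraction remaining f = e^(−kτ) = e^(−0.038508×51) ≈ 0.1403.
Accumulation ratio R = 1/(1 − f) ≈ 1/0.8597 ≈ 1.1632.
Single-dose peak C₀ = D/Vd = 315/114 ≈ 2.763 μg/mL.
Steady-state peak Cmax,ss = C₀·R ≈ 2.763 × 1.1632 ≈ 3.214 μg/mL.
Steady-state trough Cmin,ss = Cmax,ss·f ≈ 3.214 × 0.1403 ≈ 0.451 μg/mL.
Trough 0.5 μg/mL vs MEC 1 μg/mL: subtherapeutic.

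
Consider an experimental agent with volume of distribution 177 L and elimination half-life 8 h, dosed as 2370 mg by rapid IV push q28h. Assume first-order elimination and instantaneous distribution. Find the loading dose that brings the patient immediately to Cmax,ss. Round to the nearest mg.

2600 mg

f = (1/2)^(28/8) ≈ 0.088388; accumulation ratio R = 1/(1−f) ≈ 1.09696.
Loading dose to hit Cmax,ss on first dose: D_load = D_maint·R ≈ 2370 × 1.09696 ≈ 2599.80 mg.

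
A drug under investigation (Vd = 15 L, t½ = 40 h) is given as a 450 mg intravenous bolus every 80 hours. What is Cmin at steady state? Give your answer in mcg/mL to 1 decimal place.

The dosing interval is 2 half-lives, so f = 2^(−2) = 0.25.
At steady state, R = 1/(1 − 0.25) = 4/3.
Single-dose peak C₀ = D/Vd = 450/15 = 30 mcg/mL.
Steady-state peak Cmax,ss = C₀·R = 30 × 4/3 ≈ 40.000 mcg/mL.
Steady-state trough Cmin,ss = Cmax,ss·f ≈ 40.000 × 0.25 ≈ 10.000 mcg/mL.

10.0 mcg/mL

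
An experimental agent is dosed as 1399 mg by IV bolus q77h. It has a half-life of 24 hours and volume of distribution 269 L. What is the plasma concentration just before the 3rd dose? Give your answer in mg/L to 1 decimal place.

0.6 mg/L

f = (1/2)^(τ/t½) = (1/2)^(77/24) ≈ 0.1082.
C₀ = D/Vd = 1399/269 ≈ 5.201 mg/L.
Before the 3rd dose, 2 doses have been given. Superposition: Cmin = C₀·(f + f²).
≈ 5.201 × (0.1082 + 0.0117) ≈ 5.201 × 0.1199 ≈ 0.624 mg/L.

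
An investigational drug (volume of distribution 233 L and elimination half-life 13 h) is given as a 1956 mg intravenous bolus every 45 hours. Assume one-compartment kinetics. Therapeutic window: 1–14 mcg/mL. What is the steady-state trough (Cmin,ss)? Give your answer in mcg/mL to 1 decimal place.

k = ln2/t½ = ln2/13 ≈ 0.053319 h⁻¹; fraction remaining f = e^(−kτ) = e^(−0.053319×45) ≈ 0.0908.
At steady state, accumulation factor R = 1/(1 − e^(−kτ)) ≈ 1.0999.
Single-dose peak C₀ = D/Vd = 1956/233 ≈ 8.395 mcg/mL.
Cmax,ss = C₀/(1 − f) ≈ 8.395/0.9092 ≈ 9.233 mcg/mL.
Steady-state trough Cmin,ss = Cmax,ss·f ≈ 9.233 × 0.0908 ≈ 0.838 mcg/mL.
Trough 0.8 mcg/mL vs MEC 1 mcg/mL: subtherapeutic.

0.8 mcg/mL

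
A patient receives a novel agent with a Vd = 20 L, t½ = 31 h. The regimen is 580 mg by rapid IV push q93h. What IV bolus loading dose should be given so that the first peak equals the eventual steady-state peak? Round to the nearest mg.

f = (1/2)^(93/31) ≈ 0.125000; accumulation ratio R = 1/(1−f) ≈ 1.14286.
Loading dose to hit Cmax,ss on first dose: D_load = D_maint·R ≈ 580 × 1.14286 ≈ 662.86 mg.

663 mg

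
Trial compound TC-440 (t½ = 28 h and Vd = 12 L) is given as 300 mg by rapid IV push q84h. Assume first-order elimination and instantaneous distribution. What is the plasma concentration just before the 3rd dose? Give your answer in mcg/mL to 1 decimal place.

3.5 mcg/mL

f = (1/2)^(τ/t½) = (1/2)^(84/28) ≈ 0.1250.
C₀ = D/Vd = 300/12 ≈ 25.000 mcg/mL.
Before the 3rd dose, 2 doses have been given. Superposition: Cmin = C₀·(f + f²).
≈ 25.000 × (0.1250 + 0.0156) ≈ 25.000 × 0.1406 ≈ 3.515 mcg/mL.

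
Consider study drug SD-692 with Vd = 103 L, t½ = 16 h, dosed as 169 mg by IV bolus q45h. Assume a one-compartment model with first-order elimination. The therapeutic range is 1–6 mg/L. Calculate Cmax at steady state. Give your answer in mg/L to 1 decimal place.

τ/t½ = 45/16 ≈ 2.8125, so fraction remaining f = (1/2)^(45/16) ≈ 0.1423.
Accumulation ratio R = 1/(1 − f) ≈ 1/0.8577 ≈ 1.1659.
Each bolus raises the concentration by D/Vd = 169/103 ≈ 1.641 mg/L.
Cmax,ss = C₀/(1 − f) ≈ 1.641/0.8577 ≈ 1.913 mg/L.
Peak 1.9 mg/L vs MTC 6 mg/L: below toxic threshold.

1.9 mg/L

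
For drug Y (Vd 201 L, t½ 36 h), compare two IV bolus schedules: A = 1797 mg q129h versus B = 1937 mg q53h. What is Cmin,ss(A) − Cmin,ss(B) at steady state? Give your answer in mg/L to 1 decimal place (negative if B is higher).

Regimen A: f = (1/2)^(129/36) ≈ 0.0834; Cmin,ss = (1797/201)·f/(1−f) ≈ 0.813 mg/L.
Regimen B: f = (1/2)^(53/36) ≈ 0.3604; Cmin,ss = (1937/201)·f/(1−f) ≈ 5.430 mg/L.
Difference ≈ 0.813 − 5.430 ≈ -4.617 mg/L.

-4.6 mg/L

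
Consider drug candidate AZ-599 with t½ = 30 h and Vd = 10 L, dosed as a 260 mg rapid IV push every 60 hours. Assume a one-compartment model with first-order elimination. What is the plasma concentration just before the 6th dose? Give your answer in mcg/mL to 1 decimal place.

f = (1/2)^(τ/t½) = (1/2)^(60/30) ≈ 0.2500.
C₀ = D/Vd = 260/10 ≈ 26.000 mcg/mL.
Before the 6th dose, 5 doses have been given. Superposition: Cmin = C₀·(f + f² + … + f^5).
≈ 26.000 × (0.2500 + 0.0625 + 0.0156 + 0.0039 + 0.0010) ≈ 26.000 × 0.3330 ≈ 8.658 mcg/mL.

8.7 mcg/mL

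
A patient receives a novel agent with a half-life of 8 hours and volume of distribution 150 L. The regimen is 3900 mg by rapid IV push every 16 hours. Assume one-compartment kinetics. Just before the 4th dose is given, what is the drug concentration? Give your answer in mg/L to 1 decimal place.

f = (1/2)^(τ/t½) = (1/2)^(16/8) ≈ 0.2500.
C₀ = D/Vd = 3900/150 ≈ 26.000 mg/L.
Before the 4th dose, 3 doses have been given. Superposition: Cmin = C₀·(f + f² + … + f^3).
≈ 26.000 × (0.2500 + 0.0625 + 0.0156) ≈ 26.000 × 0.3281 ≈ 8.531 mg/L.

8.5 mg/L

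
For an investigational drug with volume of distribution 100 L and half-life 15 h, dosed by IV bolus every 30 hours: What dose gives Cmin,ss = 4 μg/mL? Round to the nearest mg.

1200 mg

τ/t½ = 30/15 ≈ 2, so f = (1/2)^(30/15) ≈ 0.250000.
Cmin,ss = (D/Vd)·f/(1−f), so D = Cmin,ss·Vd·(1−f)/f.
D = 4 × 100 × (1−f)/f ≈ 4 × 100 × 3.00000 ≈ 1200.00 mg.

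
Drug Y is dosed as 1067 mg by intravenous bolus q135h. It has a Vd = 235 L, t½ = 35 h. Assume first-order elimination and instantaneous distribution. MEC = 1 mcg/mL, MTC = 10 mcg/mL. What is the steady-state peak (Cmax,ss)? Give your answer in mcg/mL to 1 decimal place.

4.9 mcg/mL

Over one 135-h interval, 135/35 ≈ 3.8571 half-lives elapse, leaving f ≈ 0.0690 of each dose.
At steady state, accumulation factor R = 1/(1 − e^(−kτ)) ≈ 1.0741.
Single-dose peak C₀ = D/Vd = 1067/235 ≈ 4.540 mcg/mL.
Steady-state peak Cmax,ss = C₀·R ≈ 4.540 × 1.0741 ≈ 4.876 mcg/mL.
Peak 4.9 mcg/mL vs MTC 10 mcg/mL: below toxic threshold.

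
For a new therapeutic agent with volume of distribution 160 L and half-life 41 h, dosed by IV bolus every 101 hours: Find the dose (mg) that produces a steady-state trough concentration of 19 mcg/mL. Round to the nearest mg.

13726 mg

τ/t½ = 101/41 ≈ 2.4634, so f = (1/2)^(101/41) ≈ 0.181317.
Cmin,ss = (D/Vd)·f/(1−f), so D = Cmin,ss·Vd·(1−f)/f.
D = 19 × 160 × (1−f)/f ≈ 19 × 160 × 4.51520 ≈ 13726.21 mg.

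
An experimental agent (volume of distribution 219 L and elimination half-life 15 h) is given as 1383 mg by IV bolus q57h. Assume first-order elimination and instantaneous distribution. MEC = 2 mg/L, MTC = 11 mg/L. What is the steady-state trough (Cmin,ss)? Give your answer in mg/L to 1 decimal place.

k = ln2/t½ = ln2/15 ≈ 0.046210 h⁻¹; fraction remaining f = e^(−kτ) = e^(−0.046210×57) ≈ 0.0718.
Each bolus raises the concentration by D/Vd = 1383/219 ≈ 6.315 mg/L.
Steady-state trough Cmin,ss = C₀·f/(1−f) ≈ 6.315 × 0.0718/0.9282 ≈ 0.488 mg/L.
Trough 0.5 mg/L vs MEC 2 mg/L: subtherapeutic.

0.5 mg/L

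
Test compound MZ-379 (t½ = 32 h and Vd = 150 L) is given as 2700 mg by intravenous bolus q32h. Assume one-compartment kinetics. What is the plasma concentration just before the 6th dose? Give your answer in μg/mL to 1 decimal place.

f = (1/2)^(τ/t½) = (1/2)^(32/32) ≈ 0.5000.
C₀ = D/Vd = 2700/150 ≈ 18.000 μg/mL.
Before the 6th dose, 5 doses have been given. Superposition: Cmin = C₀·(f + f² + … + f^5).
≈ 18.000 × (0.5000 + 0.2500 + 0.1250 + 0.0625 + 0.0313) ≈ 18.000 × 0.9688 ≈ 17.438 μg/mL.

17.4 μg/mL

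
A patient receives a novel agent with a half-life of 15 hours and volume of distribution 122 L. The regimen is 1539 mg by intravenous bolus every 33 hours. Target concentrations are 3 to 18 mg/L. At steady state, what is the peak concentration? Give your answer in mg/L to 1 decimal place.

16.1 mg/L

k = ln2/t½ = ln2/15 ≈ 0.046210 h⁻¹; fraction remaining f = e^(−kτ) = e^(−0.046210×33) ≈ 0.2176.
At steady state, accumulation factor R = 1/(1 − e^(−kτ)) ≈ 1.2781.
Each bolus raises the concentration by D/Vd = 1539/122 ≈ 12.615 mg/L.
Steady-state peak Cmax,ss = C₀·R ≈ 12.615 × 1.2781 ≈ 16.123 mg/L.
Peak 16.1 mg/L vs MTC 18 mg/L: below toxic threshold.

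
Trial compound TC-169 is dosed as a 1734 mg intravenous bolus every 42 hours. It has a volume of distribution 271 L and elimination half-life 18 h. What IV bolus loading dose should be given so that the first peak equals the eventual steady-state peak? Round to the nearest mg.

f = (1/2)^(42/18) ≈ 0.198425; accumulation ratio R = 1/(1−f) ≈ 1.24754.
Loading dose to hit Cmax,ss on first dose: D_load = D_maint·R ≈ 1734 × 1.24754 ≈ 2163.23 mg.

2163 mg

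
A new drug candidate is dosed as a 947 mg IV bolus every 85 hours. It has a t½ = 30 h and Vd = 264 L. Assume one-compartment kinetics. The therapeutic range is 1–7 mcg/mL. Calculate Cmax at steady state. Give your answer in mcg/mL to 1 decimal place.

τ/t½ = 85/30 ≈ 2.8333, so fraction remaining f = (1/2)^(85/30) ≈ 0.1403.
Accumulation ratio R = 1/(1 − f) ≈ 1/0.8597 ≈ 1.1632.
Single-dose peak C₀ = D/Vd = 947/264 ≈ 3.587 mcg/mL.
Steady-state peak Cmax,ss = C₀·R ≈ 3.587 × 1.1632 ≈ 4.172 mcg/mL.
Peak 4.2 mcg/mL vs MTC 7 mcg/mL: below toxic threshold.

4.2 mcg/mL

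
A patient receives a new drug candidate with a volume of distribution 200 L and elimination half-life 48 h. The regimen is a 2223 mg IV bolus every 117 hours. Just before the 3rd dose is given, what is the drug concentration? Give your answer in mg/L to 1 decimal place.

2.4 mg/L

f = (1/2)^(τ/t½) = (1/2)^(117/48) ≈ 0.1846.
C₀ = D/Vd = 2223/200 ≈ 11.115 mg/L.
Before the 3rd dose, 2 doses have been given. Superposition: Cmin = C₀·(f + f²).
≈ 11.115 × (0.1846 + 0.0341) ≈ 11.115 × 0.2187 ≈ 2.431 mg/L.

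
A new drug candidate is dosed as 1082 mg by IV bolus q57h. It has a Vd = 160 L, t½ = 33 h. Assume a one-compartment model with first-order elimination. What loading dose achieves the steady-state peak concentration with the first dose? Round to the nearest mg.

f = (1/2)^(57/33) ≈ 0.302022; accumulation ratio R = 1/(1−f) ≈ 1.43271.
Loading dose to hit Cmax,ss on first dose: D_load = D_maint·R ≈ 1082 × 1.43271 ≈ 1550.19 mg.

1550 mg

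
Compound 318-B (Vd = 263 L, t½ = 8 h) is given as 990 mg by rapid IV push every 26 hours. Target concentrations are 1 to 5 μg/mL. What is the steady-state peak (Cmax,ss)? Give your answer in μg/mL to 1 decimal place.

Over one 26-h interval, 26/8 ≈ 3.25 half-lives elapse, leaving f ≈ 0.1051 of each dose.
At steady state, accumulation factor R = 1/(1 − e^(−kτ)) ≈ 1.1174.
Single-dose peak C₀ = D/Vd = 990/263 ≈ 3.764 μg/mL.
Steady-state peak Cmax,ss = C₀·R ≈ 3.764 × 1.1174 ≈ 4.206 μg/mL.
Peak 4.2 μg/mL vs MTC 5 μg/mL: below toxic threshold.

4.2 μg/mL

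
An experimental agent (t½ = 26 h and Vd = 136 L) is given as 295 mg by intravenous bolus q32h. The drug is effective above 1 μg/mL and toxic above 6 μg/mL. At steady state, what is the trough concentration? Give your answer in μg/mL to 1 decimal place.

1.6 μg/mL

Over one 32-h interval, 32/26 ≈ 1.2308 half-lives elapse, leaving f ≈ 0.4261 of each dose.
Each bolus raises the concentration by D/Vd = 295/136 ≈ 2.169 μg/mL.
Steady-state trough Cmin,ss = C₀·f/(1−f) ≈ 2.169 × 0.4261/0.5739 ≈ 1.610 μg/mL.
Trough 1.6 μg/mL vs MEC 1 μg/mL: adequate.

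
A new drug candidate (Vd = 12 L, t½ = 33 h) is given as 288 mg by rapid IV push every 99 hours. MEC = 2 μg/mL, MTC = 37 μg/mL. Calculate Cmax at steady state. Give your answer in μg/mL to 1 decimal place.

The dosing interval is 3 half-lives, so f = 2^(−3) = 0.125.
Accumulation ratio R = 1/(1 − f) = 1/0.875 = 8/7.
Single-dose peak C₀ = D/Vd = 288/12 = 24 μg/mL.
Steady-state peak Cmax,ss = C₀·R = 24 × 8/7 ≈ 27.429 μg/mL.
Peak 27.4 μg/mL vs MTC 37 μg/mL: below toxic threshold.

27.4 μg/mL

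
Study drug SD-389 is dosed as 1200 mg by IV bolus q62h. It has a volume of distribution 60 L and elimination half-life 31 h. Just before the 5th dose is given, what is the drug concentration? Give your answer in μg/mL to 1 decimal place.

f = (1/2)^(τ/t½) = (1/2)^(62/31) ≈ 0.2500.
C₀ = D/Vd = 1200/60 ≈ 20.000 μg/mL.
Before the 5th dose, 4 doses have been given. Superposition: Cmin = C₀·(f + f² + … + f^4).
≈ 20.000 × (0.2500 + 0.0625 + 0.0156 + 0.0039) ≈ 20.000 × 0.3320 ≈ 6.640 μg/mL.

6.6 μg/mL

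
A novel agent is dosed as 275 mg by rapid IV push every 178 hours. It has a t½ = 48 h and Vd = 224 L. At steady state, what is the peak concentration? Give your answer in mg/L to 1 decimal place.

k = ln2/t½ = ln2/48 ≈ 0.014441 h⁻¹; fraction remaining f = e^(−kτ) = e^(−0.014441×178) ≈ 0.0765.
Accumulation ratio R = 1/(1 − f) ≈ 1/0.9235 ≈ 1.0828.
Each bolus raises the concentration by D/Vd = 275/224 ≈ 1.228 mg/L.
Steady-state peak Cmax,ss = C₀·R ≈ 1.228 × 1.0828 ≈ 1.330 mg/L.

1.3 mg/L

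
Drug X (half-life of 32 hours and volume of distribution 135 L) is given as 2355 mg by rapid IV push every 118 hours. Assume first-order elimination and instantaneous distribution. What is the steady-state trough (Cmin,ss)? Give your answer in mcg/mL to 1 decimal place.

Over one 118-h interval, 118/32 ≈ 3.6875 half-lives elapse, leaving f ≈ 0.0776 of each dose.
Accumulation ratio R = 1/(1 − f) ≈ 1/0.9224 ≈ 1.0841.
Single-dose peak C₀ = D/Vd = 2355/135 ≈ 17.444 mcg/mL.
Steady-state peak Cmax,ss = C₀·R ≈ 17.444 × 1.0841 ≈ 18.911 mcg/mL.
One interval later, Cmin,ss = Cmax,ss·e^(−kτ) ≈ 18.911 × 0.0776 ≈ 1.467 mcg/mL.

1.5 mcg/mL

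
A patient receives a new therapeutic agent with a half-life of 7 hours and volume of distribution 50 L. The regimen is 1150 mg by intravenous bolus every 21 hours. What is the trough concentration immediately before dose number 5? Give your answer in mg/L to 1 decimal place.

3.3 mg/L

f = (1/2)^(τ/t½) = (1/2)^(21/7) ≈ 0.1250.
C₀ = D/Vd = 1150/50 ≈ 23.000 mg/L.
Before the 5th dose, 4 doses have been given. Superposition: Cmin = C₀·(f + f² + … + f^4).
≈ 23.000 × (0.1250 + 0.0156 + 0.0020 + 0.0002) ≈ 23.000 × 0.1428 ≈ 3.284 mg/L.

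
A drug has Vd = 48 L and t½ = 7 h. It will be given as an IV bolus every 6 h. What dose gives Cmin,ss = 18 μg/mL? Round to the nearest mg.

701 mg

τ/t½ = 6/7 ≈ 0.85714, so f = (1/2)^(6/7) ≈ 0.552045.
Cmin,ss = (D/Vd)·f/(1−f), so D = Cmin,ss·Vd·(1−f)/f.
D = 18 × 48 × (1−f)/f ≈ 18 × 48 × 0.81145 ≈ 701.09 mg.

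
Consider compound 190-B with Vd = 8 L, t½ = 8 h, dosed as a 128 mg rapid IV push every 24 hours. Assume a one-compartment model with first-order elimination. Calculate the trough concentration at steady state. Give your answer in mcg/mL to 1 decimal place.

The dosing interval is 3 half-lives, so f = 2^(−3) = 0.125.
Accumulation ratio R = 1/(1 − f) = 1/0.875 = 8/7.
Single-dose peak C₀ = D/Vd = 128/8 = 16 mcg/mL.
Steady-state peak Cmax,ss = C₀·R = 16 × 8/7 ≈ 18.286 mcg/mL.
Steady-state trough Cmin,ss = Cmax,ss·f ≈ 18.286 × 0.125 ≈ 2.286 mcg/mL.

2.3 mcg/mL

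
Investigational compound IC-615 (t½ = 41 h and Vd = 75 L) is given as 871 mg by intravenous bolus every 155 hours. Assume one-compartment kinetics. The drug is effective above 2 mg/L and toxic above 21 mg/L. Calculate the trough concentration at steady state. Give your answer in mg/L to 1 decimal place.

0.9 mg/L

Over one 155-h interval, 155/41 ≈ 3.7805 half-lives elapse, leaving f ≈ 0.0728 of each dose.
At steady state, accumulation factor R = 1/(1 − e^(−kτ)) ≈ 1.0785.
Single-dose peak C₀ = D/Vd = 871/75 ≈ 11.613 mg/L.
Steady-state peak Cmax,ss = C₀·R ≈ 11.613 × 1.0785 ≈ 12.525 mg/L.
Steady-state trough Cmin,ss = Cmax,ss·f ≈ 12.525 × 0.0728 ≈ 0.912 mg/L.
Trough 0.9 mg/L vs MEC 2 mg/L: subtherapeutic.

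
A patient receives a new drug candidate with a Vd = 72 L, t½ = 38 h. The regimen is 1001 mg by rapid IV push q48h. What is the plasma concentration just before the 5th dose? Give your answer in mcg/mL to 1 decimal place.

9.6 mcg/mL

f = (1/2)^(τ/t½) = (1/2)^(48/38) ≈ 0.4166.
C₀ = D/Vd = 1001/72 ≈ 13.903 mcg/mL.
Before the 5th dose, 4 doses have been given. Superposition: Cmin = C₀·(f + f² + … + f^4).
≈ 13.903 × (0.4166 + 0.1736 + 0.0723 + 0.0301) ≈ 13.903 × 0.6926 ≈ 9.629 mcg/mL.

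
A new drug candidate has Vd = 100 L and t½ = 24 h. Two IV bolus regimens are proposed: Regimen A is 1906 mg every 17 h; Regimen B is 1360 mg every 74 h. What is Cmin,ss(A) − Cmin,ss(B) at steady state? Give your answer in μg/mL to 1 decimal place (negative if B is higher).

28.2 μg/mL

Regimen A: f = (1/2)^(17/24) ≈ 0.6120; Cmin,ss = (1906/100)·f/(1−f) ≈ 30.064 μg/mL.
Regimen B: f = (1/2)^(74/24) ≈ 0.1180; Cmin,ss = (1360/100)·f/(1−f) ≈ 1.820 μg/mL.
Difference ≈ 30.064 − 1.820 ≈ 28.244 μg/mL.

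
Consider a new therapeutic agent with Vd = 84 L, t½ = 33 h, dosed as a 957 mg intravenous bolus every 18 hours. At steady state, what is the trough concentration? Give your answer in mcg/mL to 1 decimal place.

Over one 18-h interval, 18/33 ≈ 0.54545 half-lives elapse, leaving f ≈ 0.6852 of each dose.
Single-dose peak C₀ = D/Vd = 957/84 ≈ 11.393 mcg/mL.
Steady-state trough Cmin,ss = C₀·f/(1−f) ≈ 11.393 × 0.6852/0.3148 ≈ 24.798 mcg/mL.

24.8 mcg/mL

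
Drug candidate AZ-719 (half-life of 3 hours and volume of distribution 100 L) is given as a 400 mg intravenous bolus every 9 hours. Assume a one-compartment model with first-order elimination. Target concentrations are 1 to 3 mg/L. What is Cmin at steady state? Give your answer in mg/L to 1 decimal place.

The dosing interval is 3 half-lives, so f = 2^(−3) = 0.125.
Accumulation ratio R = 1/(1 − f) = 1/0.875 = 8/7.
Single-dose peak C₀ = D/Vd = 400/100 = 4 mg/L.
Steady-state peak Cmax,ss = C₀·R = 4 × 8/7 ≈ 4.571 mg/L.
Steady-state trough Cmin,ss = Cmax,ss·f ≈ 4.571 × 0.125 ≈ 0.571 mg/L.
Trough 0.6 mg/L vs MEC 1 mg/L: subtherapeutic.

0.6 mg/L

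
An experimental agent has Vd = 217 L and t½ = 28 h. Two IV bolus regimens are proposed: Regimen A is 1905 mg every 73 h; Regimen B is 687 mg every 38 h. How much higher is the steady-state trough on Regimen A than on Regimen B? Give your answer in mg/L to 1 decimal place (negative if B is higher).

-0.3 mg/L

Regimen A: f = (1/2)^(73/28) ≈ 0.1641; Cmin,ss = (1905/217)·f/(1−f) ≈ 1.723 mg/L.
Regimen B: f = (1/2)^(38/28) ≈ 0.3904; Cmin,ss = (687/217)·f/(1−f) ≈ 2.028 mg/L.
Difference ≈ 1.723 − 2.028 ≈ -0.305 mg/L.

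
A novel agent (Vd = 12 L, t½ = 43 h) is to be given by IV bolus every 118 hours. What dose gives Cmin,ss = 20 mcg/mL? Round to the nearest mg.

τ/t½ = 118/43 ≈ 2.7442, so f = (1/2)^(118/43) ≈ 0.149251.
Cmin,ss = (D/Vd)·f/(1−f), so D = Cmin,ss·Vd·(1−f)/f.
D = 20 × 12 × (1−f)/f ≈ 20 × 12 × 5.70012 ≈ 1368.03 mg.

1368 mg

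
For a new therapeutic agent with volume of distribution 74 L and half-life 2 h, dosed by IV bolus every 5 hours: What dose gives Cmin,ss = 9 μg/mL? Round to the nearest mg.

τ/t½ = 5/2 ≈ 2.5, so f = (1/2)^(5/2) ≈ 0.176777.
Cmin,ss = (D/Vd)·f/(1−f), so D = Cmin,ss·Vd·(1−f)/f.
D = 9 × 74 × (1−f)/f ≈ 9 × 74 × 4.65684 ≈ 3101.46 mg.

3101 mg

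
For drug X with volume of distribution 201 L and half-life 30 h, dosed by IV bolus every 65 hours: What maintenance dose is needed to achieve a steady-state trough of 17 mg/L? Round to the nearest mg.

τ/t½ = 65/30 ≈ 2.1667, so f = (1/2)^(65/30) ≈ 0.222725.
Cmin,ss = (D/Vd)·f/(1−f), so D = Cmin,ss·Vd·(1−f)/f.
D = 17 × 201 × (1−f)/f ≈ 17 × 201 × 3.48984 ≈ 11924.78 mg.

11925 mg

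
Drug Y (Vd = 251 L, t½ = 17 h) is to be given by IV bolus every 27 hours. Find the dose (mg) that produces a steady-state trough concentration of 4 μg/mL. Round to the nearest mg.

τ/t½ = 27/17 ≈ 1.5882, so f = (1/2)^(27/17) ≈ 0.332578.
Cmin,ss = (D/Vd)·f/(1−f), so D = Cmin,ss·Vd·(1−f)/f.
D = 4 × 251 × (1−f)/f ≈ 4 × 251 × 2.00681 ≈ 2014.84 mg.

2015 mg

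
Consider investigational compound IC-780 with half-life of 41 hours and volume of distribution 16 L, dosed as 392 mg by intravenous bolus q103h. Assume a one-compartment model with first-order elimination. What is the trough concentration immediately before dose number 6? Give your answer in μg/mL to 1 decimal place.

f = (1/2)^(τ/t½) = (1/2)^(103/41) ≈ 0.1753.
C₀ = D/Vd = 392/16 ≈ 24.500 μg/mL.
Before the 6th dose, 5 doses have been given. Superposition: Cmin = C₀·(f + f² + … + f^5).
≈ 24.500 × (0.1753 + 0.0307 + 0.0054 + 0.0009 + 0.0002) ≈ 24.500 × 0.2125 ≈ 5.206 μg/mL.

5.2 μg/mL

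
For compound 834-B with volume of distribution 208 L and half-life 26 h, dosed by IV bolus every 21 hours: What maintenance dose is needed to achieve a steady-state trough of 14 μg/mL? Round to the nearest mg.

2185 mg

τ/t½ = 21/26 ≈ 0.80769, so f = (1/2)^(21/26) ≈ 0.571295.
Cmin,ss = (D/Vd)·f/(1−f), so D = Cmin,ss·Vd·(1−f)/f.
D = 14 × 208 × (1−f)/f ≈ 14 × 208 × 0.75041 ≈ 2185.19 mg.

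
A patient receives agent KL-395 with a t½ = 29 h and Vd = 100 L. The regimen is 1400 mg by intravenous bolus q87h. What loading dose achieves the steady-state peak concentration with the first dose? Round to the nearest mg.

1600 mg

f = (1/2)^(87/29) ≈ 0.125000; accumulation ratio R = 1/(1−f) ≈ 1.14286.
Loading dose to hit Cmax,ss on first dose: D_load = D_maint·R ≈ 1400 × 1.14286 ≈ 1600.00 mg.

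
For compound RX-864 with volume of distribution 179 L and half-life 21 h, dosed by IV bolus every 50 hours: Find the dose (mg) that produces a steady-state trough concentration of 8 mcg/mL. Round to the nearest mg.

6027 mg

τ/t½ = 50/21 ≈ 2.381, so f = (1/2)^(50/21) ≈ 0.191983.
Cmin,ss = (D/Vd)·f/(1−f), so D = Cmin,ss·Vd·(1−f)/f.
D = 8 × 179 × (1−f)/f ≈ 8 × 179 × 4.20879 ≈ 6026.99 mg.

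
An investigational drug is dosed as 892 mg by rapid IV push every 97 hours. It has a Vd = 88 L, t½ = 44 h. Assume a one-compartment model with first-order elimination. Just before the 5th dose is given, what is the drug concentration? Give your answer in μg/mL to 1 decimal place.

2.8 μg/mL

f = (1/2)^(τ/t½) = (1/2)^(97/44) ≈ 0.2170.
C₀ = D/Vd = 892/88 ≈ 10.136 μg/mL.
Before the 5th dose, 4 doses have been given. Superposition: Cmin = C₀·(f + f² + … + f^4).
≈ 10.136 × (0.2170 + 0.0471 + 0.0102 + 0.0022) ≈ 10.136 × 0.2765 ≈ 2.803 μg/mL.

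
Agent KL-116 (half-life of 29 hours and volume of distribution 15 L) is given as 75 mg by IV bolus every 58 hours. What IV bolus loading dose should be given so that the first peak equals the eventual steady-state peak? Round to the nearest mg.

100 mg

f = (1/2)^(58/29) ≈ 0.250000; accumulation ratio R = 1/(1−f) ≈ 1.33333.
Loading dose to hit Cmax,ss on first dose: D_load = D_maint·R ≈ 75 × 1.33333 ≈ 100.00 mg.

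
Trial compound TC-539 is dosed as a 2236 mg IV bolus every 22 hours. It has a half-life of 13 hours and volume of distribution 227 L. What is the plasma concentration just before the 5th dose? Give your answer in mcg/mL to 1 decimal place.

4.4 mcg/mL

f = (1/2)^(τ/t½) = (1/2)^(22/13) ≈ 0.3094.
C₀ = D/Vd = 2236/227 ≈ 9.850 mcg/mL.
Before the 5th dose, 4 doses have been given. Superposition: Cmin = C₀·(f + f² + … + f^4).
≈ 9.850 × (0.3094 + 0.0957 + 0.0296 + 0.0092) ≈ 9.850 × 0.4439 ≈ 4.372 mcg/mL.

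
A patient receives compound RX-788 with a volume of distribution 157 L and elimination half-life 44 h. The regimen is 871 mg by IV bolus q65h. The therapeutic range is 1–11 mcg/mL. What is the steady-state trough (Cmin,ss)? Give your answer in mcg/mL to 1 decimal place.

3.1 mcg/mL

Over one 65-h interval, 65/44 ≈ 1.4773 half-lives elapse, leaving f ≈ 0.3592 of each dose.
Each bolus raises the concentration by D/Vd = 871/157 ≈ 5.548 mcg/mL.
Steady-state trough Cmin,ss = C₀·f/(1−f) ≈ 5.548 × 0.3592/0.6408 ≈ 3.110 mcg/mL.
Trough 3.1 mcg/mL vs MEC 1 mcg/mL: adequate.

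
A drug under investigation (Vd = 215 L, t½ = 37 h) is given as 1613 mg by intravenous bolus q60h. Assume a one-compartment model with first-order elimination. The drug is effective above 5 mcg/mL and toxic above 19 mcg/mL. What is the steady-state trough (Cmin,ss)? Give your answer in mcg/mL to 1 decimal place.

3.6 mcg/mL

τ/t½ = 60/37 ≈ 1.6216, so fraction remaining f = (1/2)^(60/37) ≈ 0.3250.
At steady state, accumulation factor R = 1/(1 − e^(−kτ)) ≈ 1.4815.
Single-dose peak C₀ = D/Vd = 1613/215 ≈ 7.502 mcg/mL.
Steady-state peak Cmax,ss = C₀·R ≈ 7.502 × 1.4815 ≈ 11.114 mcg/mL.
Steady-state trough Cmin,ss = Cmax,ss·f ≈ 11.114 × 0.3250 ≈ 3.612 mcg/mL.
Trough 3.6 mcg/mL vs MEC 5 mcg/mL: subtherapeutic.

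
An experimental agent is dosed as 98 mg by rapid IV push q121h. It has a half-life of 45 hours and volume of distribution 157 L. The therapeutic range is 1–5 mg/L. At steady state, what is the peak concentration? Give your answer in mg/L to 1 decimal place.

τ/t½ = 121/45 ≈ 2.6889, so fraction remaining f = (1/2)^(121/45) ≈ 0.1551.
Accumulation ratio R = 1/(1 − f) ≈ 1/0.8449 ≈ 1.1836.
Each bolus raises the concentration by D/Vd = 98/157 ≈ 0.624 mg/L.
Cmax,ss = C₀/(1 − f) ≈ 0.624/0.8449 ≈ 0.739 mg/L.
Peak 0.7 mg/L vs MTC 5 mg/L: below toxic threshold.

0.7 mg/L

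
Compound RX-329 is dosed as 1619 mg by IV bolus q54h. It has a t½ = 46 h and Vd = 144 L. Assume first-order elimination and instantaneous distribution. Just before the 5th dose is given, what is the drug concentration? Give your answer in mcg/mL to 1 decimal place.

f = (1/2)^(τ/t½) = (1/2)^(54/46) ≈ 0.4432.
C₀ = D/Vd = 1619/144 ≈ 11.243 mcg/mL.
Before the 5th dose, 4 doses have been given. Superposition: Cmin = C₀·(f + f² + … + f^4).
≈ 11.243 × (0.4432 + 0.1964 + 0.0871 + 0.0386) ≈ 11.243 × 0.7653 ≈ 8.604 mcg/mL.

8.6 mcg/mL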